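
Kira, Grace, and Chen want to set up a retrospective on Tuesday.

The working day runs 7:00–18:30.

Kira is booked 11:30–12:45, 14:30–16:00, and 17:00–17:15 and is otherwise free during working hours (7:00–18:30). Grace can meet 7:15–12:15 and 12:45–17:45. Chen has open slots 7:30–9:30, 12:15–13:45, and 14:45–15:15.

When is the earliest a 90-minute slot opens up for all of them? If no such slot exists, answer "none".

Kira free within 07:00–18:30: 07:00–11:30, 12:45–14:30, 16:00–17:00, 17:15–18:30.
Kira ∩ Grace: 07:15–11:30, 12:45–14:30, 16:00–17:00, 17:15–17:45.
Kira ∩ Grace ∩ Chen: 07:30–09:30, 12:45–13:45.
Windows ≥ 90 min: 07:30–09:30.
Earliest such window starts at 07:30.

07:30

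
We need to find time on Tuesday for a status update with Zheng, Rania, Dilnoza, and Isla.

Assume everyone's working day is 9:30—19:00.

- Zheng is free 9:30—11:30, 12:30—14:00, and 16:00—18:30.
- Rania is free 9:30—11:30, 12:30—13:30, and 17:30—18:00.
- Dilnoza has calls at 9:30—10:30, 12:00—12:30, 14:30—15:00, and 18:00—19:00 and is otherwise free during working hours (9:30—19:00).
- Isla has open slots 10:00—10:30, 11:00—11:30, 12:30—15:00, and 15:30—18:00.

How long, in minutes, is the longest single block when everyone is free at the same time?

60 minutes

Dilnoza free within 09:30–19:00: 10:30–12:00, 12:30–14:30, 15:00–18:00.
Zheng ∩ Rania: 09:30–11:30, 12:30–13:30, 17:30–18:00.
Zheng ∩ Rania ∩ Dilnoza: 10:30–11:30, 12:30–13:30, 17:30–18:00.
Zheng ∩ Rania ∩ Dilnoza ∩ Isla: 11:00–11:30, 12:30–13:30, 17:30–18:00.
Common window lengths: 30, 60, 30 min; longest is 60.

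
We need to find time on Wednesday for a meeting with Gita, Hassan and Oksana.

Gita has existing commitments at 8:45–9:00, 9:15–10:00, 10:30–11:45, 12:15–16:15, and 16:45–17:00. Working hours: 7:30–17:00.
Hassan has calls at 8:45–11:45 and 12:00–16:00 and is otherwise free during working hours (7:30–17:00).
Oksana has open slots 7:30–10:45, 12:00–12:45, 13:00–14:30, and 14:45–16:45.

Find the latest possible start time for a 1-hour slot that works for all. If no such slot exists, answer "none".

Gita free within 07:30–17:00: 07:30–08:45, 09:00–09:15, 10:00–10:30, 11:45–12:15, 16:15–16:45.
Hassan free within 07:30–17:00: 07:30–08:45, 11:45–12:00, 16:00–17:00.
Gita ∩ Hassan: 07:30–08:45, 11:45–12:00, 16:15–16:45.
Gita ∩ Hassan ∩ Oksana: 07:30–08:45, 16:15–16:45.
Windows ≥ 60 min: 07:30–08:45.
Latest start in the last window 07:30–08:45 is 08:45 − 60 min = 07:45.

07:45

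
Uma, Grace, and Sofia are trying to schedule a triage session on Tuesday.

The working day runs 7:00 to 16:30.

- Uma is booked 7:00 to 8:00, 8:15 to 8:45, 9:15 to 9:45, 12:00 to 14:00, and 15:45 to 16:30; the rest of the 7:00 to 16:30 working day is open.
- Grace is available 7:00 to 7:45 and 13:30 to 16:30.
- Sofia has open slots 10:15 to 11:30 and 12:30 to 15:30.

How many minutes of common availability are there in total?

90 minutes

Uma free within 07:00–16:30: 08:00–08:15, 08:45–09:15, 09:45–12:00, 14:00–15:45.
Uma ∩ Grace: 14:00–15:45.
Uma ∩ Grace ∩ Sofia: 14:00–15:30.
Total common minutes: 90.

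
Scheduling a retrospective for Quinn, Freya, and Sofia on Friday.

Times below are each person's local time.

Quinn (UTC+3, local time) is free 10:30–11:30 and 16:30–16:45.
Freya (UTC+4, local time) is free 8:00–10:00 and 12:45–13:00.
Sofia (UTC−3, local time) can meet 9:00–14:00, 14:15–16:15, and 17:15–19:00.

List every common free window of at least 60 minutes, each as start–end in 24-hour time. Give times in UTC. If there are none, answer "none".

Quinn → UTC: 07:30–08:30, 13:30–13:45.
Freya → UTC: 04:00–06:00, 08:45–09:00.
Sofia → UTC: 12:00–17:00, 17:15–19:15, 20:15–22:00.
Quinn ∩ Freya: (none).
Quinn ∩ Freya ∩ Sofia: (none).
Windows ≥ 60 min: (none).

none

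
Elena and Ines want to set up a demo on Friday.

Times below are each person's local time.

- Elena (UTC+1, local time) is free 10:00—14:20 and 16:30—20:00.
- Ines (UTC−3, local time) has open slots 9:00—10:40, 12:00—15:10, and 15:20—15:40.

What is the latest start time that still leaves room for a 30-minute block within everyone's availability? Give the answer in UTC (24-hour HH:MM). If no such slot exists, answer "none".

17:40

Elena → UTC: 09:00–13:20, 15:30–19:00.
Ines → UTC: 12:00–13:40, 15:00–18:10, 18:20–18:40.
Elena ∩ Ines: 12:00–13:20, 15:30–18:10, 18:20–18:40.
Windows ≥ 30 min: 12:00–13:20, 15:30–18:10.
Latest start in the last window 15:30–18:10 is 18:10 − 30 min = 17:40.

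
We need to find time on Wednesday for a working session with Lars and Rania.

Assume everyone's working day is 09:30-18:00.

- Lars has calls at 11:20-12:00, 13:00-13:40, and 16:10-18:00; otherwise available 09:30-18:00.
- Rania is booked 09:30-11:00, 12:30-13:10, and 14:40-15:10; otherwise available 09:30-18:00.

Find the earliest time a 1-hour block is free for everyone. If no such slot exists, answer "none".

13:40

Lars free within 09:30–18:00: 09:30–11:20, 12:00–13:00, 13:40–16:10.
Rania free within 09:30–18:00: 11:00–12:30, 13:10–14:40, 15:10–18:00.
Lars ∩ Rania: 11:00–11:20, 12:00–12:30, 13:40–14:40, 15:10–16:10.
Windows ≥ 60 min: 13:40–14:40, 15:10–16:10.
Earliest such window starts at 13:40.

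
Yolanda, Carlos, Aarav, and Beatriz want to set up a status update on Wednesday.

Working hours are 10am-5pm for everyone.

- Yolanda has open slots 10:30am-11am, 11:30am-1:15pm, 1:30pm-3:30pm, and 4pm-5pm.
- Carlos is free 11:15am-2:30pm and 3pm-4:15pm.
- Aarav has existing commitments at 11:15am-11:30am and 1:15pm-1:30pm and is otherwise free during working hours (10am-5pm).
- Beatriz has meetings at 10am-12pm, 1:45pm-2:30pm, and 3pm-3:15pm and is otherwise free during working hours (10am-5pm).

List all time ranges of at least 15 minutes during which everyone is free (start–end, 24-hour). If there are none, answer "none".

Aarav free within 10:00–17:00: 10:00–11:15, 11:30–13:15, 13:30–17:00.
Beatriz free within 10:00–17:00: 12:00–13:45, 14:30–15:00, 15:15–17:00.
Yolanda ∩ Carlos: 11:30–13:15, 13:30–14:30, 15:00–15:30, 16:00–16:15.
Yolanda ∩ Carlos ∩ Aarav: 11:30–13:15, 13:30–14:30, 15:00–15:30, 16:00–16:15.
Yolanda ∩ Carlos ∩ Aarav ∩ Beatriz: 12:00–13:15, 13:30–13:45, 15:15–15:30, 16:00–16:15.
Windows ≥ 15 min: 12:00–13:15, 13:30–13:45, 15:15–15:30, 16:00–16:15.

12:00–13:15, 13:30–13:45, 15:15–15:30, 16:00–16:15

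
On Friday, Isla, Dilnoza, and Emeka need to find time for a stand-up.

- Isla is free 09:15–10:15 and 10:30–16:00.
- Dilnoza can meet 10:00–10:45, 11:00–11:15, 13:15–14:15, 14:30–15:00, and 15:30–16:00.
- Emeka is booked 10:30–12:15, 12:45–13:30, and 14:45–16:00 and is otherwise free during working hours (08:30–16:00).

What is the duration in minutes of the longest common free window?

Emeka free within 08:30–16:00: 08:30–10:30, 12:15–12:45, 13:30–14:45.
Isla ∩ Dilnoza: 10:00–10:15, 10:30–10:45, 11:00–11:15, 13:15–14:15, 14:30–15:00, 15:30–16:00.
Isla ∩ Dilnoza ∩ Emeka: 10:00–10:15, 13:30–14:15, 14:30–14:45.
Common window lengths: 15, 45, 15 min; longest is 45.

45 minutes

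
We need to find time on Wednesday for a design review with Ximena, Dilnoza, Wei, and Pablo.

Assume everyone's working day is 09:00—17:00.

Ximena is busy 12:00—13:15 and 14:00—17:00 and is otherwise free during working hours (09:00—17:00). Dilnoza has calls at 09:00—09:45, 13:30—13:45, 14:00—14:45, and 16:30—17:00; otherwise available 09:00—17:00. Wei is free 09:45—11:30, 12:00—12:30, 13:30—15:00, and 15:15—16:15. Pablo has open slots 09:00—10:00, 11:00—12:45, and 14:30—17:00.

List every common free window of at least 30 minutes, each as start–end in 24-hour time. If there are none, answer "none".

Ximena free within 09:00–17:00: 09:00–12:00, 13:15–14:00.
Dilnoza free within 09:00–17:00: 09:45–13:30, 13:45–14:00, 14:45–16:30.
Ximena ∩ Dilnoza: 09:45–12:00, 13:15–13:30, 13:45–14:00.
Ximena ∩ Dilnoza ∩ Wei: 09:45–11:30, 13:45–14:00.
Ximena ∩ Dilnoza ∩ Wei ∩ Pablo: 09:45–10:00, 11:00–11:30.
Windows ≥ 30 min: 11:00–11:30.

11:00–11:30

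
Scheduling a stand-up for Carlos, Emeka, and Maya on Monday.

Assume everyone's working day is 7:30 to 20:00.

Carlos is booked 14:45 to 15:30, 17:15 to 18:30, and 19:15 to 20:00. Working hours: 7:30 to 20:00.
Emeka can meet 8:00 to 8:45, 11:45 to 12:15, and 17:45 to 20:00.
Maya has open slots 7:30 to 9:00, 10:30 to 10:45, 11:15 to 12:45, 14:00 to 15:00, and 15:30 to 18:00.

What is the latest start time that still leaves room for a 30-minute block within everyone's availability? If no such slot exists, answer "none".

11:45

Carlos free within 07:30–20:00: 07:30–14:45, 15:30–17:15, 18:30–19:15.
Carlos ∩ Emeka: 08:00–08:45, 11:45–12:15, 18:30–19:15.
Carlos ∩ Emeka ∩ Maya: 08:00–08:45, 11:45–12:15.
Windows ≥ 30 min: 08:00–08:45, 11:45–12:15.
Latest start in the last window 11:45–12:15 is 12:15 − 30 min = 11:45.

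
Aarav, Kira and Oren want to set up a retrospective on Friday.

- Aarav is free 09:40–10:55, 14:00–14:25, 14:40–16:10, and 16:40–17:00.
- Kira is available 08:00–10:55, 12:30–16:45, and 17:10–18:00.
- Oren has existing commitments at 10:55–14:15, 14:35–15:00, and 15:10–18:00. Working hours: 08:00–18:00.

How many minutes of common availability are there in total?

95 minutes

Oren free within 08:00–18:00: 08:00–10:55, 14:15–14:35, 15:00–15:10.
Aarav ∩ Kira: 09:40–10:55, 14:00–14:25, 14:40–16:10, 16:40–16:45.
Aarav ∩ Kira ∩ Oren: 09:40–10:55, 14:15–14:25, 15:00–15:10.
Total common minutes: 75 + 10 + 10 = 95.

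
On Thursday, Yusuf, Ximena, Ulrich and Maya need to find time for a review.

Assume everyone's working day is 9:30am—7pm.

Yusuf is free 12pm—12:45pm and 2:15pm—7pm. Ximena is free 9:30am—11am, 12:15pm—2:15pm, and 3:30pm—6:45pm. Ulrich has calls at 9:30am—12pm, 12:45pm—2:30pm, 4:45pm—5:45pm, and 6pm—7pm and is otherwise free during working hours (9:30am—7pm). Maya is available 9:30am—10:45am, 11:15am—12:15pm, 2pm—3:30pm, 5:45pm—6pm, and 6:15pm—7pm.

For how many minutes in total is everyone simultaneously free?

Ulrich free within 09:30–19:00: 12:00–12:45, 14:30–16:45, 17:45–18:00.
Yusuf ∩ Ximena: 12:15–12:45, 15:30–18:45.
Yusuf ∩ Ximena ∩ Ulrich: 12:15–12:45, 15:30–16:45, 17:45–18:00.
Yusuf ∩ Ximena ∩ Ulrich ∩ Maya: 17:45–18:00.
Total common minutes: 15.

15 minutes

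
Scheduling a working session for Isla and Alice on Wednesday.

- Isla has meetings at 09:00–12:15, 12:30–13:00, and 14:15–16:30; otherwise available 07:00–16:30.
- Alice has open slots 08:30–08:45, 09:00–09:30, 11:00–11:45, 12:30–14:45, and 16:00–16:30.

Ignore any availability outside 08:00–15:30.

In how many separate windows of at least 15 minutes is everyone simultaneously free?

2

Isla free within 07:00–16:30: 07:00–09:00, 12:15–12:30, 13:00–14:15.
Isla ∩ Alice: 08:30–08:45, 13:00–14:15.
Restricted to 08:00–15:30: 08:30–08:45, 13:00–14:15.
Windows ≥ 15 min: 08:30–08:45, 13:00–14:15.
That's 2 windows.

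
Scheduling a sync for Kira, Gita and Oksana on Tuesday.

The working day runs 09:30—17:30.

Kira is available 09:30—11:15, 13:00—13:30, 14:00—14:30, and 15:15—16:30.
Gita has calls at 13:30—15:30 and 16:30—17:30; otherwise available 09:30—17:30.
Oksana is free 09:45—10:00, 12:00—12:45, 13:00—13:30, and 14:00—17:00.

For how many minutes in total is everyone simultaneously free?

Gita free within 09:30–17:30: 09:30–13:30, 15:30–16:30.
Kira ∩ Gita: 09:30–11:15, 13:00–13:30, 15:30–16:30.
Kira ∩ Gita ∩ Oksana: 09:45–10:00, 13:00–13:30, 15:30–16:30.
Total common minutes: 15 + 30 + 60 = 105.

105 minutes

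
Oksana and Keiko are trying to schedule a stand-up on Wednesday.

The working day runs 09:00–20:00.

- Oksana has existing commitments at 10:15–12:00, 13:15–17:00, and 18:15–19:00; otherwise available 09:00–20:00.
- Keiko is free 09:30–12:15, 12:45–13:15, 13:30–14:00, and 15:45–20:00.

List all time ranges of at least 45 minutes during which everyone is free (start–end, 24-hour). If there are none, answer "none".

Oksana free within 09:00–20:00: 09:00–10:15, 12:00–13:15, 17:00–18:15, 19:00–20:00.
Oksana ∩ Keiko: 09:30–10:15, 12:00–12:15, 12:45–13:15, 17:00–18:15, 19:00–20:00.
Windows ≥ 45 min: 09:30–10:15, 17:00–18:15, 19:00–20:00.

09:30–10:15, 17:00–18:15, 19:00–20:00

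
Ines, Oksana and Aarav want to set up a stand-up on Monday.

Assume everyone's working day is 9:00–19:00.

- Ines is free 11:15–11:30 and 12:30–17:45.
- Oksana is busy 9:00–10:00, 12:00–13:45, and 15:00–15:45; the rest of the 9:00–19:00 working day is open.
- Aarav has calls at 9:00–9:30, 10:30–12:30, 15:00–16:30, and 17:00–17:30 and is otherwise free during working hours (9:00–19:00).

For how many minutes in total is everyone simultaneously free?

120 minutes

Oksana free within 09:00–19:00: 10:00–12:00, 13:45–15:00, 15:45–19:00.
Aarav free within 09:00–19:00: 09:30–10:30, 12:30–15:00, 16:30–17:00, 17:30–19:00.
Ines ∩ Oksana: 11:15–11:30, 13:45–15:00, 15:45–17:45.
Ines ∩ Oksana ∩ Aarav: 13:45–15:00, 16:30–17:00, 17:30–17:45.
Total common minutes: 75 + 30 + 15 = 120.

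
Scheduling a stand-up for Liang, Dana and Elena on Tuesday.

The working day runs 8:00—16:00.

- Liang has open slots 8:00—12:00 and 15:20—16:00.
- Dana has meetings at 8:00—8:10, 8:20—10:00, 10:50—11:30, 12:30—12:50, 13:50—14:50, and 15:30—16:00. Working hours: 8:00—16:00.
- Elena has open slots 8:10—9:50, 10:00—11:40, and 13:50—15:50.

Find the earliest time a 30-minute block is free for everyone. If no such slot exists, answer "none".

Dana free within 08:00–16:00: 08:10–08:20, 10:00–10:50, 11:30–12:30, 12:50–13:50, 14:50–15:30.
Liang ∩ Dana: 08:10–08:20, 10:00–10:50, 11:30–12:00, 15:20–15:30.
Liang ∩ Dana ∩ Elena: 08:10–08:20, 10:00–10:50, 11:30–11:40, 15:20–15:30.
Windows ≥ 30 min: 10:00–10:50.
Earliest such window starts at 10:00.

10:00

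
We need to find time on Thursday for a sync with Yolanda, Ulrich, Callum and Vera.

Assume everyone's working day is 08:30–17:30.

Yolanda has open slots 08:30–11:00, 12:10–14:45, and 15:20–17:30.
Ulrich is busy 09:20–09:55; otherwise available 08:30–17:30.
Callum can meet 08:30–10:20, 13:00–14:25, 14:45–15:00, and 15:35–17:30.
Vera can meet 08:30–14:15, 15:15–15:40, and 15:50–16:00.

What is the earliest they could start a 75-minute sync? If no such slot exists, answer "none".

13:00

Ulrich free within 08:30–17:30: 08:30–09:20, 09:55–17:30.
Yolanda ∩ Ulrich: 08:30–09:20, 09:55–11:00, 12:10–14:45, 15:20–17:30.
Yolanda ∩ Ulrich ∩ Callum: 08:30–09:20, 09:55–10:20, 13:00–14:25, 15:35–17:30.
Yolanda ∩ Ulrich ∩ Callum ∩ Vera: 08:30–09:20, 09:55–10:20, 13:00–14:15, 15:35–15:40, 15:50–16:00.
Windows ≥ 75 min: 13:00–14:15.
Earliest such window starts at 13:00.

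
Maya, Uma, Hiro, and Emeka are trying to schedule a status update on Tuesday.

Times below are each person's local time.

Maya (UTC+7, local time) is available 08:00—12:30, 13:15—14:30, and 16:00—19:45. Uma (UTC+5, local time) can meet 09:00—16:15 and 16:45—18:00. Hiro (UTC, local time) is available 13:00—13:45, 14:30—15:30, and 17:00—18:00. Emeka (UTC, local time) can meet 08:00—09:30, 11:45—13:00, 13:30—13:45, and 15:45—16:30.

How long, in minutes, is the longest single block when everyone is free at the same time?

0 minutes

Maya → UTC: 01:00–05:30, 06:15–07:30, 09:00–12:45.
Uma → UTC: 04:00–11:15, 11:45–13:00.
Hiro → UTC: 13:00–13:45, 14:30–15:30, 17:00–18:00.
Emeka → UTC: 08:00–09:30, 11:45–13:00, 13:30–13:45, 15:45–16:30.
Maya ∩ Uma: 04:00–05:30, 06:15–07:30, 09:00–11:15, 11:45–12:45.
Maya ∩ Uma ∩ Hiro: (none).
Maya ∩ Uma ∩ Hiro ∩ Emeka: (none).
No common window.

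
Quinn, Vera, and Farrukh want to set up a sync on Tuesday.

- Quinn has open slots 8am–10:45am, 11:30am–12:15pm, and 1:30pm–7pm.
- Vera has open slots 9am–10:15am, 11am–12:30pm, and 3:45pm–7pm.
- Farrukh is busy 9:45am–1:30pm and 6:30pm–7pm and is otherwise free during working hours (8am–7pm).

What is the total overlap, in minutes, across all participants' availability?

Farrukh free within 08:00–19:00: 08:00–09:45, 13:30–18:30.
Quinn ∩ Vera: 09:00–10:15, 11:30–12:15, 15:45–19:00.
Quinn ∩ Vera ∩ Farrukh: 09:00–09:45, 15:45–18:30.
Total common minutes: 45 + 165 = 210.

210 minutes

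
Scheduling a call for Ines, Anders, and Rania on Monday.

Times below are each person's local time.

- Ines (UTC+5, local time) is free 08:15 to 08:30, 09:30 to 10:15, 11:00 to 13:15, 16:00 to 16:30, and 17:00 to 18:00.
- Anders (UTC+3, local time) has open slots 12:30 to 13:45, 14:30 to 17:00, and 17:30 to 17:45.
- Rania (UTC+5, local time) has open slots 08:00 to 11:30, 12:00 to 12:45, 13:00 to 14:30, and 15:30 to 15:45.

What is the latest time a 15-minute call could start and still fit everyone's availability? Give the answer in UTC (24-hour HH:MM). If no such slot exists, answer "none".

Ines → UTC: 03:15–03:30, 04:30–05:15, 06:00–08:15, 11:00–11:30, 12:00–13:00.
Anders → UTC: 09:30–10:45, 11:30–14:00, 14:30–14:45.
Rania → UTC: 03:00–06:30, 07:00–07:45, 08:00–09:30, 10:30–10:45.
Ines ∩ Anders: 12:00–13:00.
Ines ∩ Anders ∩ Rania: (none).
Windows ≥ 15 min: (none).

none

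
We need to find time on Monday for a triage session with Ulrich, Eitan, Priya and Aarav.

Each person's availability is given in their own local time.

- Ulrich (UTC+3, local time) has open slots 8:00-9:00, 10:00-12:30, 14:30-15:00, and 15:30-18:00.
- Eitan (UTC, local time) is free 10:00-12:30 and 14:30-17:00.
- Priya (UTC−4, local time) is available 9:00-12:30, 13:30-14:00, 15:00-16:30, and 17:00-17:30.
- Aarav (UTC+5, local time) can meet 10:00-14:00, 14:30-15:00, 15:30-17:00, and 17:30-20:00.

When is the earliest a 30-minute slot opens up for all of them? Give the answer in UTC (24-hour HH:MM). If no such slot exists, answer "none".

Ulrich → UTC: 05:00–06:00, 07:00–09:30, 11:30–12:00, 12:30–15:00.
Eitan → UTC: 10:00–12:30, 14:30–17:00.
Priya → UTC: 13:00–16:30, 17:30–18:00, 19:00–20:30, 21:00–21:30.
Aarav → UTC: 05:00–09:00, 09:30–10:00, 10:30–12:00, 12:30–15:00.
Ulrich ∩ Eitan: 11:30–12:00, 14:30–15:00.
Ulrich ∩ Eitan ∩ Priya: 14:30–15:00.
Ulrich ∩ Eitan ∩ Priya ∩ Aarav: 14:30–15:00.
Windows ≥ 30 min: 14:30–15:00.
Earliest such window starts at 14:30.

14:30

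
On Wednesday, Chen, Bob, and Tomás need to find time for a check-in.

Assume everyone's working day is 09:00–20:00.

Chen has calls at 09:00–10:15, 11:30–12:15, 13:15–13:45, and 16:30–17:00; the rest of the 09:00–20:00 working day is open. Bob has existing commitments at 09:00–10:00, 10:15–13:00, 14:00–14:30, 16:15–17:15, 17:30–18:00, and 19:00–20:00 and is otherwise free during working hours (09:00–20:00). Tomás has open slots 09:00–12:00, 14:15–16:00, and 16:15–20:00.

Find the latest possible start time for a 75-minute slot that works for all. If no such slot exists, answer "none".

Chen free within 09:00–20:00: 10:15–11:30, 12:15–13:15, 13:45–16:30, 17:00–20:00.
Bob free within 09:00–20:00: 10:00–10:15, 13:00–14:00, 14:30–16:15, 17:15–17:30, 18:00–19:00.
Chen ∩ Bob: 13:00–13:15, 13:45–14:00, 14:30–16:15, 17:15–17:30, 18:00–19:00.
Chen ∩ Bob ∩ Tomás: 14:30–16:00, 17:15–17:30, 18:00–19:00.
Windows ≥ 75 min: 14:30–16:00.
Latest start in the last window 14:30–16:00 is 16:00 − 75 min = 14:45.

14:45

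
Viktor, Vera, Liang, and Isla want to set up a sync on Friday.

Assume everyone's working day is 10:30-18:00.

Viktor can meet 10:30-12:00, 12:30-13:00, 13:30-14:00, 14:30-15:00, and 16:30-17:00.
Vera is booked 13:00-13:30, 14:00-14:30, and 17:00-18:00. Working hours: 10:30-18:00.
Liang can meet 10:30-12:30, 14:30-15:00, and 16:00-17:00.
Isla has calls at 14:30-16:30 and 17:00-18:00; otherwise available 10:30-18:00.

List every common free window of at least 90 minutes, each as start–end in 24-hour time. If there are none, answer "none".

10:30–12:00

Vera free within 10:30–18:00: 10:30–13:00, 13:30–14:00, 14:30–17:00.
Isla free within 10:30–18:00: 10:30–14:30, 16:30–17:00.
Viktor ∩ Vera: 10:30–12:00, 12:30–13:00, 13:30–14:00, 14:30–15:00, 16:30–17:00.
Viktor ∩ Vera ∩ Liang: 10:30–12:00, 14:30–15:00, 16:30–17:00.
Viktor ∩ Vera ∩ Liang ∩ Isla: 10:30–12:00, 16:30–17:00.
Windows ≥ 90 min: 10:30–12:00.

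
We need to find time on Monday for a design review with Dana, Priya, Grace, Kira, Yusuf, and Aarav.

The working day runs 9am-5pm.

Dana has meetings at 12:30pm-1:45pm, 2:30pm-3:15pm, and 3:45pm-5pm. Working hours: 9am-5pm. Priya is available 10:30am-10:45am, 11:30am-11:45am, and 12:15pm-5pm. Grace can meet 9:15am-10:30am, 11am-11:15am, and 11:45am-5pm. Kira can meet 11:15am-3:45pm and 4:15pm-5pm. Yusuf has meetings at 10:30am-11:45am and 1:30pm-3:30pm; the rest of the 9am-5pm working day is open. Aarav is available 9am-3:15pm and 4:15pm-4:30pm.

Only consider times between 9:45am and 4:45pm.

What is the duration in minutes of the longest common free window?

Dana free within 09:00–17:00: 09:00–12:30, 13:45–14:30, 15:15–15:45.
Yusuf free within 09:00–17:00: 09:00–10:30, 11:45–13:30, 15:30–17:00.
Dana ∩ Priya: 10:30–10:45, 11:30–11:45, 12:15–12:30, 13:45–14:30, 15:15–15:45.
Dana ∩ Priya ∩ Grace: 12:15–12:30, 13:45–14:30, 15:15–15:45.
Dana ∩ Priya ∩ Grace ∩ Kira: 12:15–12:30, 13:45–14:30, 15:15–15:45.
Dana ∩ Priya ∩ Grace ∩ Kira ∩ Yusuf: 12:15–12:30, 15:30–15:45.
Dana ∩ Priya ∩ Grace ∩ Kira ∩ Yusuf ∩ Aarav: 12:15–12:30.
Restricted to 09:45–16:45: 12:15–12:30.
Single common window of 15 minutes.

15 minutes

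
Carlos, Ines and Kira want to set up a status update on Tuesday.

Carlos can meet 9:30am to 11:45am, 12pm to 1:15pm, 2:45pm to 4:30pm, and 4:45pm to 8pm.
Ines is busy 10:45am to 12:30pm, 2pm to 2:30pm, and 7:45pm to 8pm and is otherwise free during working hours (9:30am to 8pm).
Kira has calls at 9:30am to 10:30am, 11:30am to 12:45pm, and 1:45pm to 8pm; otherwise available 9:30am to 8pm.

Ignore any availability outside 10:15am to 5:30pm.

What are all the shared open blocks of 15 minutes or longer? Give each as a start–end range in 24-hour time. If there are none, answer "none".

10:30–10:45, 12:45–13:15

Ines free within 09:30–20:00: 09:30–10:45, 12:30–14:00, 14:30–19:45.
Kira free within 09:30–20:00: 10:30–11:30, 12:45–13:45.
Carlos ∩ Ines: 09:30–10:45, 12:30–13:15, 14:45–16:30, 16:45–19:45.
Carlos ∩ Ines ∩ Kira: 10:30–10:45, 12:45–13:15.
Restricted to 10:15–17:30: 10:30–10:45, 12:45–13:15.
Windows ≥ 15 min: 10:30–10:45, 12:45–13:15.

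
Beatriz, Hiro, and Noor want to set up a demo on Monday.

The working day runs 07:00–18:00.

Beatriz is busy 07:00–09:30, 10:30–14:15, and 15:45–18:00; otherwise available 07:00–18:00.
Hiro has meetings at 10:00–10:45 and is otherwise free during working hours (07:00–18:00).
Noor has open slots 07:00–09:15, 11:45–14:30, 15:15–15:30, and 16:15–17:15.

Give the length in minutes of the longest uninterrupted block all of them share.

Beatriz free within 07:00–18:00: 09:30–10:30, 14:15–15:45.
Hiro free within 07:00–18:00: 07:00–10:00, 10:45–18:00.
Beatriz ∩ Hiro: 09:30–10:00, 14:15–15:45.
Beatriz ∩ Hiro ∩ Noor: 14:15–14:30, 15:15–15:30.
Common window lengths: 15, 15 min; longest is 15.

15 minutes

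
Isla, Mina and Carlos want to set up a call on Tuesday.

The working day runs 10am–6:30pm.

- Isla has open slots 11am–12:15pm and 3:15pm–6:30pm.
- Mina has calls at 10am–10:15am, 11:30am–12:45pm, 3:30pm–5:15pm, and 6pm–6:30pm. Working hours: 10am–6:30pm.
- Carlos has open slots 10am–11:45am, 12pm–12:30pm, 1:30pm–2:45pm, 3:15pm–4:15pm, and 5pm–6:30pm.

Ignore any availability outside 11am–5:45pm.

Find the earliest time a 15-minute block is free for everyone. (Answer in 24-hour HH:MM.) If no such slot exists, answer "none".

11:00

Mina free within 10:00–18:30: 10:15–11:30, 12:45–15:30, 17:15–18:00.
Isla ∩ Mina: 11:00–11:30, 15:15–15:30, 17:15–18:00.
Isla ∩ Mina ∩ Carlos: 11:00–11:30, 15:15–15:30, 17:15–18:00.
Restricted to 11:00–17:45: 11:00–11:30, 15:15–15:30, 17:15–17:45.
Windows ≥ 15 min: 11:00–11:30, 15:15–15:30, 17:15–17:45.
Earliest such window starts at 11:00.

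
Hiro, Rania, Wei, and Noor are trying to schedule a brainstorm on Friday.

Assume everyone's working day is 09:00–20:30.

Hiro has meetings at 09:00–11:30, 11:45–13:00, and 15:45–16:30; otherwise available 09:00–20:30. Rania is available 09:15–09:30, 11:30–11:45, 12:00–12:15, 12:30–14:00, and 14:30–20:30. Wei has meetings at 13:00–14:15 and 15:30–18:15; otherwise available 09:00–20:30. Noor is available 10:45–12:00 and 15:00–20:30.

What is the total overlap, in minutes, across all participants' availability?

180 minutes

Hiro free within 09:00–20:30: 11:30–11:45, 13:00–15:45, 16:30–20:30.
Wei free within 09:00–20:30: 09:00–13:00, 14:15–15:30, 18:15–20:30.
Hiro ∩ Rania: 11:30–11:45, 13:00–14:00, 14:30–15:45, 16:30–20:30.
Hiro ∩ Rania ∩ Wei: 11:30–11:45, 14:30–15:30, 18:15–20:30.
Hiro ∩ Rania ∩ Wei ∩ Noor: 11:30–11:45, 15:00–15:30, 18:15–20:30.
Total common minutes: 15 + 30 + 135 = 180.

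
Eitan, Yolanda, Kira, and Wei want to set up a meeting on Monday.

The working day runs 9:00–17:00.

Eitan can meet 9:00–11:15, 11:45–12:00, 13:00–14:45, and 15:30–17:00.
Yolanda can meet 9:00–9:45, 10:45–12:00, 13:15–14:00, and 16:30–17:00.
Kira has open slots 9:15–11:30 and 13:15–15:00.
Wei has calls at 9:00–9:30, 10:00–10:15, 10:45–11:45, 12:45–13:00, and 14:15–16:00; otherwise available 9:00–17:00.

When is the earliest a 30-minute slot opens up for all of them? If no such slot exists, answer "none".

Wei free within 09:00–17:00: 09:30–10:00, 10:15–10:45, 11:45–12:45, 13:00–14:15, 16:00–17:00.
Eitan ∩ Yolanda: 09:00–09:45, 10:45–11:15, 11:45–12:00, 13:15–14:00, 16:30–17:00.
Eitan ∩ Yolanda ∩ Kira: 09:15–09:45, 10:45–11:15, 13:15–14:00.
Eitan ∩ Yolanda ∩ Kira ∩ Wei: 09:30–09:45, 13:15–14:00.
Windows ≥ 30 min: 13:15–14:00.
Earliest such window starts at 13:15.

13:15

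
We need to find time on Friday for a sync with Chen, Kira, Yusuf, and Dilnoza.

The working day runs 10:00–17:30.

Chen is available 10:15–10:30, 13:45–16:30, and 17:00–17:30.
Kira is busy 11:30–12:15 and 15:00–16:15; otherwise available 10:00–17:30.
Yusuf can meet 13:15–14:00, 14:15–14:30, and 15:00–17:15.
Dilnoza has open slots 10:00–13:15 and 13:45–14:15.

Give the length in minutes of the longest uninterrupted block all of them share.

Kira free within 10:00–17:30: 10:00–11:30, 12:15–15:00, 16:15–17:30.
Chen ∩ Kira: 10:15–10:30, 13:45–15:00, 16:15–16:30, 17:00–17:30.
Chen ∩ Kira ∩ Yusuf: 13:45–14:00, 14:15–14:30, 16:15–16:30, 17:00–17:15.
Chen ∩ Kira ∩ Yusuf ∩ Dilnoza: 13:45–14:00.
Single common window of 15 minutes.

15 minutes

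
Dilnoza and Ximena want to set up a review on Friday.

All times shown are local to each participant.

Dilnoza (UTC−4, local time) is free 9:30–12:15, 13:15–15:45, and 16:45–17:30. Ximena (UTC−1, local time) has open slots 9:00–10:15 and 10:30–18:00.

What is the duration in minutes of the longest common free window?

Dilnoza → UTC: 13:30–16:15, 17:15–19:45, 20:45–21:30.
Ximena → UTC: 10:00–11:15, 11:30–19:00.
Dilnoza ∩ Ximena: 13:30–16:15, 17:15–19:00.
Common window lengths: 165, 105 min; longest is 165.

165 minutes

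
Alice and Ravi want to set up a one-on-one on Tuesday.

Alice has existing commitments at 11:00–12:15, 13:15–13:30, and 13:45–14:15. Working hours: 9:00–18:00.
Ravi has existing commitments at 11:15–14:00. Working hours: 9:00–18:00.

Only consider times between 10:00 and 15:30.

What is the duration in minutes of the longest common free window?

75 minutes

Alice free within 09:00–18:00: 09:00–11:00, 12:15–13:15, 13:30–13:45, 14:15–18:00.
Ravi free within 09:00–18:00: 09:00–11:15, 14:00–18:00.
Alice ∩ Ravi: 09:00–11:00, 14:15–18:00.
Restricted to 10:00–15:30: 10:00–11:00, 14:15–15:30.
Common window lengths: 60, 75 min; longest is 75.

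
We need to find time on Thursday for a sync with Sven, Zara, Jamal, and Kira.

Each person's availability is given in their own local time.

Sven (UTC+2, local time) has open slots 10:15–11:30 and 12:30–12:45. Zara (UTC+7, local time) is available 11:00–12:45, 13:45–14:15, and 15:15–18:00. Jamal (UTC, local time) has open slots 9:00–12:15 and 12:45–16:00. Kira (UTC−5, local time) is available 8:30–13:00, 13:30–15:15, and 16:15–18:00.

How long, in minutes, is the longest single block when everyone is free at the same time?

0 minutes

Sven → UTC: 08:15–09:30, 10:30–10:45.
Zara → UTC: 04:00–05:45, 06:45–07:15, 08:15–11:00.
Jamal → UTC: 09:00–12:15, 12:45–16:00.
Kira → UTC: 13:30–18:00, 18:30–20:15, 21:15–23:00.
Sven ∩ Zara: 08:15–09:30, 10:30–10:45.
Sven ∩ Zara ∩ Jamal: 09:00–09:30, 10:30–10:45.
Sven ∩ Zara ∩ Jamal ∩ Kira: (none).
No common window.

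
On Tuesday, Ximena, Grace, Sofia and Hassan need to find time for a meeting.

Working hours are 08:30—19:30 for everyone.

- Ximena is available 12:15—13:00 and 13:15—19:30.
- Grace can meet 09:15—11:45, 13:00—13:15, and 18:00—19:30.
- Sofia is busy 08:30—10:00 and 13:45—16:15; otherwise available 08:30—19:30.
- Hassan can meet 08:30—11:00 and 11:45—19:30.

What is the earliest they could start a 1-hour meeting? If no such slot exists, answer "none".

18:00

Sofia free within 08:30–19:30: 10:00–13:45, 16:15–19:30.
Ximena ∩ Grace: 18:00–19:30.
Ximena ∩ Grace ∩ Sofia: 18:00–19:30.
Ximena ∩ Grace ∩ Sofia ∩ Hassan: 18:00–19:30.
Windows ≥ 60 min: 18:00–19:30.
Earliest such window starts at 18:00.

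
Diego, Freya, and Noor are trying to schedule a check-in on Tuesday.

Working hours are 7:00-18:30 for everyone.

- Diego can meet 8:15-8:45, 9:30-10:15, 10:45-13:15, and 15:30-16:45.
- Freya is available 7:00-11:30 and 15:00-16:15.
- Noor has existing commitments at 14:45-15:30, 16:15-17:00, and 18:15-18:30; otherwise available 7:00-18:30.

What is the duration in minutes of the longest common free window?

Noor free within 07:00–18:30: 07:00–14:45, 15:30–16:15, 17:00–18:15.
Diego ∩ Freya: 08:15–08:45, 09:30–10:15, 10:45–11:30, 15:30–16:15.
Diego ∩ Freya ∩ Noor: 08:15–08:45, 09:30–10:15, 10:45–11:30, 15:30–16:15.
Common window lengths: 30, 45, 45, 45 min; longest is 45.

45 minutes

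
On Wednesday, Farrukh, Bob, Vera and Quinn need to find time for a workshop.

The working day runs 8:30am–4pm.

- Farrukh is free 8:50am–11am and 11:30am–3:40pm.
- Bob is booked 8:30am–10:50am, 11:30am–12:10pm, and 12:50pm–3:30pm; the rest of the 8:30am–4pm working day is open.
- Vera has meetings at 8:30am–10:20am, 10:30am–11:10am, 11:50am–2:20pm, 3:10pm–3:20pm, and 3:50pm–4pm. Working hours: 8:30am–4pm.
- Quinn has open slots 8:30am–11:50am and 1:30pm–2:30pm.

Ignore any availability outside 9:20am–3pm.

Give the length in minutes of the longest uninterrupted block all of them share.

0 minutes

Bob free within 08:30–16:00: 10:50–11:30, 12:10–12:50, 15:30–16:00.
Vera free within 08:30–16:00: 10:20–10:30, 11:10–11:50, 14:20–15:10, 15:20–15:50.
Farrukh ∩ Bob: 10:50–11:00, 12:10–12:50, 15:30–15:40.
Farrukh ∩ Bob ∩ Vera: 15:30–15:40.
Farrukh ∩ Bob ∩ Vera ∩ Quinn: (none).
Restricted to 09:20–15:00: (none).
No common window.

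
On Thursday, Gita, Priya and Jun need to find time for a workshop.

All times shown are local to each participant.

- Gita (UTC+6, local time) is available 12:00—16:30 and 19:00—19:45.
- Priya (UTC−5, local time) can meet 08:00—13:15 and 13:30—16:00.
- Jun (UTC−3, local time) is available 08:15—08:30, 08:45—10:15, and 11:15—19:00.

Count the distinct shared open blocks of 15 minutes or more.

1

Gita → UTC: 06:00–10:30, 13:00–13:45.
Priya → UTC: 13:00–18:15, 18:30–21:00.
Jun → UTC: 11:15–11:30, 11:45–13:15, 14:15–22:00.
Gita ∩ Priya: 13:00–13:45.
Gita ∩ Priya ∩ Jun: 13:00–13:15.
Windows ≥ 15 min: 13:00–13:15.
That's 1 window.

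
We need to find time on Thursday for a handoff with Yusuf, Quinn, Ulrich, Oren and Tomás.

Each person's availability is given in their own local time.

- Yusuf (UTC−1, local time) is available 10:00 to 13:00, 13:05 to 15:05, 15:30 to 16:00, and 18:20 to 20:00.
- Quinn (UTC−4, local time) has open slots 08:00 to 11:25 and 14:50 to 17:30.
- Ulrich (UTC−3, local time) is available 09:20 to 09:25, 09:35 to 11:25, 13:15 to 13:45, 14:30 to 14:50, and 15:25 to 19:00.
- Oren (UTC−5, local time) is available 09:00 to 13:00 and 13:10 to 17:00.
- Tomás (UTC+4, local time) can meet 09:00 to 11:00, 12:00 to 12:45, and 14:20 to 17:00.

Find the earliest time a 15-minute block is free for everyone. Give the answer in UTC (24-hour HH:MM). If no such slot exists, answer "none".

Yusuf → UTC: 11:00–14:00, 14:05–16:05, 16:30–17:00, 19:20–21:00.
Quinn → UTC: 12:00–15:25, 18:50–21:30.
Ulrich → UTC: 12:20–12:25, 12:35–14:25, 16:15–16:45, 17:30–17:50, 18:25–22:00.
Oren → UTC: 14:00–18:00, 18:10–22:00.
Tomás → UTC: 05:00–07:00, 08:00–08:45, 10:20–13:00.
Yusuf ∩ Quinn: 12:00–14:00, 14:05–15:25, 19:20–21:00.
Yusuf ∩ Quinn ∩ Ulrich: 12:20–12:25, 12:35–14:00, 14:05–14:25, 19:20–21:00.
Yusuf ∩ Quinn ∩ Ulrich ∩ Oren: 14:05–14:25, 19:20–21:00.
Yusuf ∩ Quinn ∩ Ulrich ∩ Oren ∩ Tomás: (none).
Windows ≥ 15 min: (none).

none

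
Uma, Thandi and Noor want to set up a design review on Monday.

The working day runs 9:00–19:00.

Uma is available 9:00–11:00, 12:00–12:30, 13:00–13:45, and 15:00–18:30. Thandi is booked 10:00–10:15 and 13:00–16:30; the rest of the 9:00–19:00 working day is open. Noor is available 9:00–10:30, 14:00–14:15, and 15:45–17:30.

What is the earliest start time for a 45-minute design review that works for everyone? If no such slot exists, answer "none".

Thandi free within 09:00–19:00: 09:00–10:00, 10:15–13:00, 16:30–19:00.
Uma ∩ Thandi: 09:00–10:00, 10:15–11:00, 12:00–12:30, 16:30–18:30.
Uma ∩ Thandi ∩ Noor: 09:00–10:00, 10:15–10:30, 16:30–17:30.
Windows ≥ 45 min: 09:00–10:00, 16:30–17:30.
Earliest such window starts at 09:00.

09:00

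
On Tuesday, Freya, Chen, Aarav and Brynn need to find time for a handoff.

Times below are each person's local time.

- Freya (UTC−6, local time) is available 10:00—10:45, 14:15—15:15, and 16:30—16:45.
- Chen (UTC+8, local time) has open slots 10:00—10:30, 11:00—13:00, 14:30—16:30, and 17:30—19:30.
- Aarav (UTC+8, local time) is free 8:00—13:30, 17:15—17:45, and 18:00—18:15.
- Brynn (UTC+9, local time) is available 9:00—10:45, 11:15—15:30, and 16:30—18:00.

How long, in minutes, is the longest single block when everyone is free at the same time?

0 minutes

Freya → UTC: 16:00–16:45, 20:15–21:15, 22:30–22:45.
Chen → UTC: 02:00–02:30, 03:00–05:00, 06:30–08:30, 09:30–11:30.
Aarav → UTC: 00:00–05:30, 09:15–09:45, 10:00–10:15.
Brynn → UTC: 00:00–01:45, 02:15–06:30, 07:30–09:00.
Freya ∩ Chen: (none).
Freya ∩ Chen ∩ Aarav: (none).
Freya ∩ Chen ∩ Aarav ∩ Brynn: (none).
No common window.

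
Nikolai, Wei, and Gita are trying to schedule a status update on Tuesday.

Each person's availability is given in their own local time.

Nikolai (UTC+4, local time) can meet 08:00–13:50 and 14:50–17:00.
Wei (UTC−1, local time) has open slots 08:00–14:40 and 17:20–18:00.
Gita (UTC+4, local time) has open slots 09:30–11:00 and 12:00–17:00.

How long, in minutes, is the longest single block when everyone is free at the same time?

Nikolai → UTC: 04:00–09:50, 10:50–13:00.
Wei → UTC: 09:00–15:40, 18:20–19:00.
Gita → UTC: 05:30–07:00, 08:00–13:00.
Nikolai ∩ Wei: 09:00–09:50, 10:50–13:00.
Nikolai ∩ Wei ∩ Gita: 09:00–09:50, 10:50–13:00.
Common window lengths: 50, 130 min; longest is 130.

130 minutes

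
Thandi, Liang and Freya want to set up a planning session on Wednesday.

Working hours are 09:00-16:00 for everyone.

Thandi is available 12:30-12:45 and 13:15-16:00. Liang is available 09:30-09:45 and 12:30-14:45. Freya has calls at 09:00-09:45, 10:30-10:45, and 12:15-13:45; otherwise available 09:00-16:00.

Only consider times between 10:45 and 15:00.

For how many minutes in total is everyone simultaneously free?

60 minutes

Freya free within 09:00–16:00: 09:45–10:30, 10:45–12:15, 13:45–16:00.
Thandi ∩ Liang: 12:30–12:45, 13:15–14:45.
Thandi ∩ Liang ∩ Freya: 13:45–14:45.
Restricted to 10:45–15:00: 13:45–14:45.
Total common minutes: 60.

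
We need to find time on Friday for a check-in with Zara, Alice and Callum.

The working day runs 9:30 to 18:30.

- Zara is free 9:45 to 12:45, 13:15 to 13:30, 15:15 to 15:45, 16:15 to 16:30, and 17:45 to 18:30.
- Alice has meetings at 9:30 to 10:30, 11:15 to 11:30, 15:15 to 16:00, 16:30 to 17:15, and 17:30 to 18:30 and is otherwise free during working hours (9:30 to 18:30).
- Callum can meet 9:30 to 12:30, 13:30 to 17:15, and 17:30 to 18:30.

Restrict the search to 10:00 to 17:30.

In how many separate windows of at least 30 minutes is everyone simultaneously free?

Alice free within 09:30–18:30: 10:30–11:15, 11:30–15:15, 16:00–16:30, 17:15–17:30.
Zara ∩ Alice: 10:30–11:15, 11:30–12:45, 13:15–13:30, 16:15–16:30.
Zara ∩ Alice ∩ Callum: 10:30–11:15, 11:30–12:30, 16:15–16:30.
Restricted to 10:00–17:30: 10:30–11:15, 11:30–12:30, 16:15–16:30.
Windows ≥ 30 min: 10:30–11:15, 11:30–12:30.
That's 2 windows.

2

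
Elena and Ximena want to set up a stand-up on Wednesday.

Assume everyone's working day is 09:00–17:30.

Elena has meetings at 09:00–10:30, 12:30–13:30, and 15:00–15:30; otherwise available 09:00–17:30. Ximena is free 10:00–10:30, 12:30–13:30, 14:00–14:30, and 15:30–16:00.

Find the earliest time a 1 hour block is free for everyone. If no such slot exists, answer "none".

Elena free within 09:00–17:30: 10:30–12:30, 13:30–15:00, 15:30–17:30.
Elena ∩ Ximena: 14:00–14:30, 15:30–16:00.
Windows ≥ 60 min: (none).

none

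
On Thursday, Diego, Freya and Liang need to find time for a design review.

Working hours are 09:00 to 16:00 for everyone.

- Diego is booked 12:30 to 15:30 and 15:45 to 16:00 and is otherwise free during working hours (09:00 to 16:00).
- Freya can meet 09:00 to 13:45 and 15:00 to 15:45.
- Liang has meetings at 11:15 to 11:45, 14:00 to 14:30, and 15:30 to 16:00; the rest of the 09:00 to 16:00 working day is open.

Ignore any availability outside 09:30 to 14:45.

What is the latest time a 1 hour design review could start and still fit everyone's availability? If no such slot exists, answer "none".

Diego free within 09:00–16:00: 09:00–12:30, 15:30–15:45.
Liang free within 09:00–16:00: 09:00–11:15, 11:45–14:00, 14:30–15:30.
Diego ∩ Freya: 09:00–12:30, 15:30–15:45.
Diego ∩ Freya ∩ Liang: 09:00–11:15, 11:45–12:30.
Restricted to 09:30–14:45: 09:30–11:15, 11:45–12:30.
Windows ≥ 60 min: 09:30–11:15.
Latest start in the last window 09:30–11:15 is 11:15 − 60 min = 10:15.

10:15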